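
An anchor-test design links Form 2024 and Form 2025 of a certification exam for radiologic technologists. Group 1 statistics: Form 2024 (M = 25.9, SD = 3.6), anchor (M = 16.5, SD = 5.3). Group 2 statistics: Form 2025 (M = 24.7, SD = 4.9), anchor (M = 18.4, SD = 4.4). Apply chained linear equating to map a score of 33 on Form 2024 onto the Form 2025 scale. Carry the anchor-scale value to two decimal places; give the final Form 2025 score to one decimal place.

Form 2024 → anchor (Group 1): v = (5.3/3.6)(33 − 25.9) + 16.5 = 26.95
anchor → Form 2025 (Group 2): y = (4.9/4.4)(26.95 − 18.4) + 24.7 = 34.2

34.2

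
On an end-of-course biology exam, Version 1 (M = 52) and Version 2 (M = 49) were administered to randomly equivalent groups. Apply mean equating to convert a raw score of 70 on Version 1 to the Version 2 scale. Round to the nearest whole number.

67

Mean equating: y = x + (M_Y − M_X) = 70 + (49 − 52) = 67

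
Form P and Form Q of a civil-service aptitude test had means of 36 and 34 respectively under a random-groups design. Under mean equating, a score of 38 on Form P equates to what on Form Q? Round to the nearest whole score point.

Mean equating: y = x + (M_Y − M_X) = 38 + (34 − 36) = 36

36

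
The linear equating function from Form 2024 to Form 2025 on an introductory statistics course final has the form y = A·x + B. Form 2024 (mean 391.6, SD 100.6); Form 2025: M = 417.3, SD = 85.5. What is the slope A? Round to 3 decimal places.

A = SD_Y / SD_X = 85.5 / 100.6 = 0.850

0.850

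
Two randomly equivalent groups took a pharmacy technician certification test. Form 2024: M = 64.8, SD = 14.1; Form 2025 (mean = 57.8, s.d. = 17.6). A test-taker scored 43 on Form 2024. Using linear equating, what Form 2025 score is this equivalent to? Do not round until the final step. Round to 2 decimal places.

Linear equating: y = (SD_Y/SD_X)(x − M_X) + M_Y
y = (17.6/14.1)(43 − 64.8) + 57.8
y = 1.248227 × -21.8 + 57.8 = -27.2113 + 57.8 = 30.59

30.59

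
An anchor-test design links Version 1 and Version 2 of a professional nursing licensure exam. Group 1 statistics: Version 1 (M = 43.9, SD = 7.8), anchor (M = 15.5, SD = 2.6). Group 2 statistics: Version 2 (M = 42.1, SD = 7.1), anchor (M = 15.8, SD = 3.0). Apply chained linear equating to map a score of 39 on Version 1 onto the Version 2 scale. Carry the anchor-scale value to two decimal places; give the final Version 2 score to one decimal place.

Version 1 → anchor (Group 1): v = (2.6/7.8)(39 − 43.9) + 15.5 = 13.87
anchor → Version 2 (Group 2): y = (7.1/3.0)(13.87 − 15.8) + 42.1 = 37.5

37.5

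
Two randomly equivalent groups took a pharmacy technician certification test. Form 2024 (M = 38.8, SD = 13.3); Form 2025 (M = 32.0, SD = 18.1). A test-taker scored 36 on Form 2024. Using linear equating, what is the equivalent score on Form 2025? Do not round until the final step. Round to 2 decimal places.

Linear equating: y = (SD_Y/SD_X)(x − M_X) + M_Y
y = (18.1/13.3)(36 − 38.8) + 32.0
y = 1.360902 × -2.8 + 32.0 = -3.8105 + 32.0 = 28.19

28.19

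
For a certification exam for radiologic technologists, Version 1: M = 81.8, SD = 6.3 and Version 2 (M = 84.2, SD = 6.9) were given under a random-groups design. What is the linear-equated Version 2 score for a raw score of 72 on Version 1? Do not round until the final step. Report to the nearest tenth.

73.5

Linear equating: y = (SD_Y/SD_X)(x − M_X) + M_Y
y = (6.9/6.3)(72 − 81.8) + 84.2
y = 1.095238 × -9.8 + 84.2 = -10.7333 + 84.2 = 73.5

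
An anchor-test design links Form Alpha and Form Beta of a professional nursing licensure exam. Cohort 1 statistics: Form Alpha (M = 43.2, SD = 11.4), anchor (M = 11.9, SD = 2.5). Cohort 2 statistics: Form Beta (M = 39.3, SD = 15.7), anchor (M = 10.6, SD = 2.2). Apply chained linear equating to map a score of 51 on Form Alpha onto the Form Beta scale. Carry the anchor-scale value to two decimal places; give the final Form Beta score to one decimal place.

60.8

Form Alpha → anchor (Cohort 1): v = (2.5/11.4)(51 − 43.2) + 11.9 = 13.61
anchor → Form Beta (Cohort 2): y = (15.7/2.2)(13.61 − 10.6) + 39.3 = 60.8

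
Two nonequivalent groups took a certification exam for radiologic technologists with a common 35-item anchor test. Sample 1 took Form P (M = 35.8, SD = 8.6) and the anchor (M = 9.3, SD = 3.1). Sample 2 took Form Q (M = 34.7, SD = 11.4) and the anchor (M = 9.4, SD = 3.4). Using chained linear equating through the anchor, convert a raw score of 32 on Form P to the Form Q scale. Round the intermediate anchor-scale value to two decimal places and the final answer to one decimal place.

Form P → anchor (Sample 1): v = (3.1/8.6)(32 − 35.8) + 9.3 = 7.93
anchor → Form Q (Sample 2): y = (11.4/3.4)(7.93 − 9.4) + 34.7 = 29.8

29.8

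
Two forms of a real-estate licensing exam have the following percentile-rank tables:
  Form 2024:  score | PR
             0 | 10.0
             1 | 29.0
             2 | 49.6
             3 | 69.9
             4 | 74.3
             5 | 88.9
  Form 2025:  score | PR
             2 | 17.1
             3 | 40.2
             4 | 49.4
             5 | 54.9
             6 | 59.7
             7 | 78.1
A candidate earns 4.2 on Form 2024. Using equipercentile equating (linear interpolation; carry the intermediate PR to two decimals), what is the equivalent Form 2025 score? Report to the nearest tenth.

7.0

PR of 4.2 on Form 2024: 74.3 + (4.2 − 4)/(5 − 4) × (88.9 − 74.3) = 77.22
On Form 2025, PR 77.22 falls between score 6 (PR 59.7) and 7 (PR 78.1).
Interpolate: 6 + (77.22 − 59.7)/(78.1 − 59.7) × (7 − 6) = 7.0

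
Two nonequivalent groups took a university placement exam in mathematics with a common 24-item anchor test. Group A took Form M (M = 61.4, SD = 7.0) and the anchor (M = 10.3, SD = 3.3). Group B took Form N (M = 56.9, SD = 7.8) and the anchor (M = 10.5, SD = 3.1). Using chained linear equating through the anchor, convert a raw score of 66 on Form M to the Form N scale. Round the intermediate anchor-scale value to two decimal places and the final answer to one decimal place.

Form M → anchor (Group A): v = (3.3/7.0)(66 − 61.4) + 10.3 = 12.47
anchor → Form N (Group B): y = (7.8/3.1)(12.47 − 10.5) + 56.9 = 61.9

61.9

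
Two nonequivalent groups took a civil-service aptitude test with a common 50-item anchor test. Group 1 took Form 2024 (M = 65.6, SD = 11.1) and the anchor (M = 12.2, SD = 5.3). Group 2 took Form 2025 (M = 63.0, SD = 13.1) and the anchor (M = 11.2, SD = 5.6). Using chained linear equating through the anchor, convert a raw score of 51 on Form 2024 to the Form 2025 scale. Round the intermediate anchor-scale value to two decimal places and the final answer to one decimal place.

49.0

Form 2024 → anchor (Group 1): v = (5.3/11.1)(51 − 65.6) + 12.2 = 5.23
anchor → Form 2025 (Group 2): y = (13.1/5.6)(5.23 − 11.2) + 63.0 = 49.0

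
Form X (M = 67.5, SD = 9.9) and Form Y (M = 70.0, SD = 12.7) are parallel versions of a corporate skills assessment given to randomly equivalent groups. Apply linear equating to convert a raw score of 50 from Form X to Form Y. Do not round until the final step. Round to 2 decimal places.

Linear equating: y = (SD_Y/SD_X)(x − M_X) + M_Y
y = (12.7/9.9)(50 − 67.5) + 70.0
y = 1.282828 × -17.5 + 70.0 = -22.4495 + 70.0 = 47.55

47.55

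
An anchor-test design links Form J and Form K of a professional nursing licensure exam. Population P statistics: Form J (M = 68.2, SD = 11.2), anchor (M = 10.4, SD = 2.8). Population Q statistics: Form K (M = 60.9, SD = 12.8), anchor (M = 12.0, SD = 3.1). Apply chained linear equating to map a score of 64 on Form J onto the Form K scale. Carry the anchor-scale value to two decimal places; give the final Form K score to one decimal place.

Form J → anchor (Population P): v = (2.8/11.2)(64 − 68.2) + 10.4 = 9.35
anchor → Form K (Population Q): y = (12.8/3.1)(9.35 − 12.0) + 60.9 = 50.0

50.0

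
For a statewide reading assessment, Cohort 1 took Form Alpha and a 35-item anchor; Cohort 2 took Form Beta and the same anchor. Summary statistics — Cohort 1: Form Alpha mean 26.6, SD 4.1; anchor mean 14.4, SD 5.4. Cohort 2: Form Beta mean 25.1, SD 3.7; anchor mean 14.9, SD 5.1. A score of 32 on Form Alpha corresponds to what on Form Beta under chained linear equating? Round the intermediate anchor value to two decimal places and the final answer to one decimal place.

Form Alpha → anchor (Cohort 1): v = (5.4/4.1)(32 − 26.6) + 14.4 = 21.51
anchor → Form Beta (Cohort 2): y = (3.7/5.1)(21.51 − 14.9) + 25.1 = 29.9

29.9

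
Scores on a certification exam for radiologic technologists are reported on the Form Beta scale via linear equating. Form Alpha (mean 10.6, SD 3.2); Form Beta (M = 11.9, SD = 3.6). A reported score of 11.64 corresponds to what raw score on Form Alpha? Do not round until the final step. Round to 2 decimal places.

Invert y = (SD_Y/SD_X)(x − M_X) + M_Y:
x = (SD_X/SD_Y)(y − M_Y) + M_X = (3.2/3.6)(11.64 − 11.9) + 10.6
x = 0.888889 × -0.260 + 10.6 = 10.37

10.37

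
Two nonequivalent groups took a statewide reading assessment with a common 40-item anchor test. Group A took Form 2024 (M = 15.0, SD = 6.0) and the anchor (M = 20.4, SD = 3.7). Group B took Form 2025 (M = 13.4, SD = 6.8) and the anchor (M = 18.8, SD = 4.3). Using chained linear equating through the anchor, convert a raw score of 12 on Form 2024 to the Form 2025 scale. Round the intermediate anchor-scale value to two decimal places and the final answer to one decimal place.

Form 2024 → anchor (Group A): v = (3.7/6.0)(12 − 15.0) + 20.4 = 18.55
anchor → Form 2025 (Group B): y = (6.8/4.3)(18.55 − 18.8) + 13.4 = 13.0

13.0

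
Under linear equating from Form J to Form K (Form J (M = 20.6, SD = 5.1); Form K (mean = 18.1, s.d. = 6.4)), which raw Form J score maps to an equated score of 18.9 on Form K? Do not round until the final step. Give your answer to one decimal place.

21.2

Invert y = (SD_Y/SD_X)(x − M_X) + M_Y:
x = (SD_X/SD_Y)(y − M_Y) + M_X = (5.1/6.4)(18.9 − 18.1) + 20.6
x = 0.796875 × 0.800 + 20.6 = 21.2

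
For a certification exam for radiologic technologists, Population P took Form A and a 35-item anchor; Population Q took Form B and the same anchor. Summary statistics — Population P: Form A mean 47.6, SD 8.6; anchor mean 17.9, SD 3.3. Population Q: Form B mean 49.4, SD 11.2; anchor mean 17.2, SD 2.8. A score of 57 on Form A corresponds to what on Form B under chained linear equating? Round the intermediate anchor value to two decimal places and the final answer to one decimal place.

Form A → anchor (Population P): v = (3.3/8.6)(57 − 47.6) + 17.9 = 21.51
anchor → Form B (Population Q): y = (11.2/2.8)(21.51 − 17.2) + 49.4 = 66.6

66.6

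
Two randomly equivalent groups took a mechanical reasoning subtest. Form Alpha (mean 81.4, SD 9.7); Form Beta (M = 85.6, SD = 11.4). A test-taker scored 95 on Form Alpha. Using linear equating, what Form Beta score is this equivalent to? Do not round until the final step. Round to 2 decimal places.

Linear equating: y = (SD_Y/SD_X)(x − M_X) + M_Y
y = (11.4/9.7)(95 − 81.4) + 85.6
y = 1.175258 × 13.6 + 85.6 = 15.9835 + 85.6 = 101.58

101.58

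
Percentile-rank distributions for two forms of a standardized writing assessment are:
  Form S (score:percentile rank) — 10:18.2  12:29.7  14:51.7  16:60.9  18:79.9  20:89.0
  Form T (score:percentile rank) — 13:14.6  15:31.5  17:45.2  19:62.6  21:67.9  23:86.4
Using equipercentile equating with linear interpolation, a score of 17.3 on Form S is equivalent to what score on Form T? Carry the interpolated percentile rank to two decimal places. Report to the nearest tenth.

21.6

PR of 17.3 on Form S: 60.9 + (17.3 − 16)/(18 − 16) × (79.9 − 60.9) = 73.25
On Form T, PR 73.25 falls between score 21 (PR 67.9) and 23 (PR 86.4).
Interpolate: 21 + (73.25 − 67.9)/(86.4 − 67.9) × (23 − 21) = 21.6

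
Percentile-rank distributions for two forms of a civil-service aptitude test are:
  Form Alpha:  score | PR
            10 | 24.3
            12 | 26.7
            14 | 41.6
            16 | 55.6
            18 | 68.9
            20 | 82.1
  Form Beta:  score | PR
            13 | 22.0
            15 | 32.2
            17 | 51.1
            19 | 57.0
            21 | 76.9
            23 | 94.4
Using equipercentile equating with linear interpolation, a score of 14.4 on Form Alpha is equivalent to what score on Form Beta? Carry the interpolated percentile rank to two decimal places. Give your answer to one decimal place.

PR of 14.4 on Form Alpha: 41.6 + (14.4 − 14)/(16 − 14) × (55.6 − 41.6) = 44.40
On Form Beta, PR 44.40 falls between score 15 (PR 32.2) and 17 (PR 51.1).
Interpolate: 15 + (44.40 − 32.2)/(51.1 − 32.2) × (17 − 15) = 16.3

16.3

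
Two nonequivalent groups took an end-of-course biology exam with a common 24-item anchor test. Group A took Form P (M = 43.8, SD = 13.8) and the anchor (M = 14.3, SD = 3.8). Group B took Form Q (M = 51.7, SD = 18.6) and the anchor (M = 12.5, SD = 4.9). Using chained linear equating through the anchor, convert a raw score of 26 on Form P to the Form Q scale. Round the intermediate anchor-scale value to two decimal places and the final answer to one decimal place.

Form P → anchor (Group A): v = (3.8/13.8)(26 − 43.8) + 14.3 = 9.40
anchor → Form Q (Group B): y = (18.6/4.9)(9.40 − 12.5) + 51.7 = 39.9

39.9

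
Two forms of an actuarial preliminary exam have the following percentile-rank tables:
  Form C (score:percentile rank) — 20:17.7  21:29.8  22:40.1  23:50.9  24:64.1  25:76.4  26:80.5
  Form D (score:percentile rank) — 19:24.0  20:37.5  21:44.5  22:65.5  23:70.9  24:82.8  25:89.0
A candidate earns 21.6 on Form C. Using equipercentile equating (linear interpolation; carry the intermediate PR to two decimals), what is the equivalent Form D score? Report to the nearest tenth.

19.9

PR of 21.6 on Form C: 29.8 + (21.6 − 21)/(22 − 21) × (40.1 − 29.8) = 35.98
On Form D, PR 35.98 falls between score 19 (PR 24.0) and 20 (PR 37.5).
Interpolate: 19 + (35.98 − 24.0)/(37.5 − 24.0) × (20 − 19) = 19.9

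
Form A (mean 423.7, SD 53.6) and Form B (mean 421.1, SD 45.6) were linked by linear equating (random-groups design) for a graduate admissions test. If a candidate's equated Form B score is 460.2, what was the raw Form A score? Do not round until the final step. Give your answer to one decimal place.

Invert y = (SD_Y/SD_X)(x − M_X) + M_Y:
x = (SD_X/SD_Y)(y − M_Y) + M_X = (53.6/45.6)(460.2 − 421.1) + 423.7
x = 1.175439 × 39.100 + 423.7 = 469.7

469.7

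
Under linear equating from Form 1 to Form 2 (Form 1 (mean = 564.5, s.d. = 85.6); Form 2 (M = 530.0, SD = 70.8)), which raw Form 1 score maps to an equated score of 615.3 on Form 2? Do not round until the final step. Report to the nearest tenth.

Invert y = (SD_Y/SD_X)(x − M_X) + M_Y:
x = (SD_X/SD_Y)(y − M_Y) + M_X = (85.6/70.8)(615.3 − 530.0) + 564.5
x = 1.209040 × 85.300 + 564.5 = 667.6

667.6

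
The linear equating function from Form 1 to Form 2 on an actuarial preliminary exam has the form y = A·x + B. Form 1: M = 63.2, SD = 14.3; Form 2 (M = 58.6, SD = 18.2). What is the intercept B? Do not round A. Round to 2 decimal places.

-21.84

A = SD_Y / SD_X = 18.2 / 14.3 = 1.272727
B = M_Y − A·M_X = 58.6 − 1.272727 × 63.2 = -21.84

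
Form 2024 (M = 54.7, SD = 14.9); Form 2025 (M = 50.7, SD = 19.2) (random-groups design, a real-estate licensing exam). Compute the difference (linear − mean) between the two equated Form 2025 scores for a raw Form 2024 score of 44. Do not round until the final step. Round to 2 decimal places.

Mean-equated: 44 + (50.7 − 54.7) = 40.00
Linear-equated: (19.2/14.9)(44 − 54.7) + 50.7 = 36.912
Difference = 36.912 − 40.00 = -3.09

-3.09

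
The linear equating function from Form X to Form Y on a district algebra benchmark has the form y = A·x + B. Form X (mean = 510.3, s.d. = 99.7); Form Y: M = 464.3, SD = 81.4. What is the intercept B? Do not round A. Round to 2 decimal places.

47.67

A = SD_Y / SD_X = 81.4 / 99.7 = 0.816449
B = M_Y − A·M_X = 464.3 − 0.816449 × 510.3 = 47.67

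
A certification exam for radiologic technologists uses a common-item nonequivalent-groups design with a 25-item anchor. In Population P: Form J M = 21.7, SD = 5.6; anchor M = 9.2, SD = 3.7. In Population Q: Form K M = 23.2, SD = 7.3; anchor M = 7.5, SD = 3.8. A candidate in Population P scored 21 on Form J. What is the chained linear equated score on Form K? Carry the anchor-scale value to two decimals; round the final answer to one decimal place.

25.6

Form J → anchor (Population P): v = (3.7/5.6)(21 − 21.7) + 9.2 = 8.74
anchor → Form K (Population Q): y = (7.3/3.8)(8.74 − 7.5) + 23.2 = 25.6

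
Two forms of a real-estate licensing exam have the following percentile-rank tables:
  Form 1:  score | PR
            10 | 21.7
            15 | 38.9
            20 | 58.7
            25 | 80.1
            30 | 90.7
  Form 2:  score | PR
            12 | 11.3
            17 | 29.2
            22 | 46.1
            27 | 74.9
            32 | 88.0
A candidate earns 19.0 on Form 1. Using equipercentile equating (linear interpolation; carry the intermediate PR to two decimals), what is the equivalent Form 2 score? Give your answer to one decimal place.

PR of 19.0 on Form 1: 38.9 + (19.0 − 15)/(20 − 15) × (58.7 − 38.9) = 54.74
On Form 2, PR 54.74 falls between score 22 (PR 46.1) and 27 (PR 74.9).
Interpolate: 22 + (54.74 − 46.1)/(74.9 − 46.1) × (27 − 22) = 23.5

23.5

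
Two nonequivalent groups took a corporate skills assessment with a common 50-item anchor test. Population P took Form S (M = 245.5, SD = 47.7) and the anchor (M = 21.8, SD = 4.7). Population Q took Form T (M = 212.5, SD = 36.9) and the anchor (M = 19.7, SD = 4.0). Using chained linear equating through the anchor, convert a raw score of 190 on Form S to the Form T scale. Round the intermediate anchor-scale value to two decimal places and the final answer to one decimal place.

181.4

Form S → anchor (Population P): v = (4.7/47.7)(190 − 245.5) + 21.8 = 16.33
anchor → Form T (Population Q): y = (36.9/4.0)(16.33 − 19.7) + 212.5 = 181.4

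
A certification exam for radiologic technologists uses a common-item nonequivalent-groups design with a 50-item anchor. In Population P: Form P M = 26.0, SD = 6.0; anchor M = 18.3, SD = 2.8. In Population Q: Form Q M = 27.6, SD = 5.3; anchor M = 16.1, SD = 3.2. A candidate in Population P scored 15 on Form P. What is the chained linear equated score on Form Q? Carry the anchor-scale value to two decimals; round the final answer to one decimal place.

22.7

Form P → anchor (Population P): v = (2.8/6.0)(15 − 26.0) + 18.3 = 13.17
anchor → Form Q (Population Q): y = (5.3/3.2)(13.17 − 16.1) + 27.6 = 22.7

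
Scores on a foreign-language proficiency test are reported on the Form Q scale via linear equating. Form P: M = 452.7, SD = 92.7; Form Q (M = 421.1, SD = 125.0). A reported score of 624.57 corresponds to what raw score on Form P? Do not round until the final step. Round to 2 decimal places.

603.59

Invert y = (SD_Y/SD_X)(x − M_X) + M_Y:
x = (SD_X/SD_Y)(y − M_Y) + M_X = (92.7/125.0)(624.57 − 421.1) + 452.7
x = 0.741600 × 203.470 + 452.7 = 603.59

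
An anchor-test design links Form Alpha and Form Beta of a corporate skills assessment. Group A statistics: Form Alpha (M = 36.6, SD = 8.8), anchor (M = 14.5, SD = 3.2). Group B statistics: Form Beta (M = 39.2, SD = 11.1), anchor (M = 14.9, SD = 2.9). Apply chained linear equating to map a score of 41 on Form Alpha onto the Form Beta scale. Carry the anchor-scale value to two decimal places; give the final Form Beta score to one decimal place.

Form Alpha → anchor (Group A): v = (3.2/8.8)(41 − 36.6) + 14.5 = 16.10
anchor → Form Beta (Group B): y = (11.1/2.9)(16.10 − 14.9) + 39.2 = 43.8

43.8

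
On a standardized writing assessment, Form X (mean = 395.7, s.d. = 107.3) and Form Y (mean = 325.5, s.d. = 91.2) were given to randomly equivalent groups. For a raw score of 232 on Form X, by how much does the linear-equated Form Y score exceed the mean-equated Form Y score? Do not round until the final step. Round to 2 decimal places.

24.56

Mean-equated: 232 + (325.5 − 395.7) = 161.80
Linear-equated: (91.2/107.3)(232 − 395.7) + 325.5 = 186.363
Difference = 186.363 − 161.80 = 24.56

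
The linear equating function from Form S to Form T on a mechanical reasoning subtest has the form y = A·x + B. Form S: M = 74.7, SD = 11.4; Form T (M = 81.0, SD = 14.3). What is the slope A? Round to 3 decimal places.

1.254

A = SD_Y / SD_X = 14.3 / 11.4 = 1.254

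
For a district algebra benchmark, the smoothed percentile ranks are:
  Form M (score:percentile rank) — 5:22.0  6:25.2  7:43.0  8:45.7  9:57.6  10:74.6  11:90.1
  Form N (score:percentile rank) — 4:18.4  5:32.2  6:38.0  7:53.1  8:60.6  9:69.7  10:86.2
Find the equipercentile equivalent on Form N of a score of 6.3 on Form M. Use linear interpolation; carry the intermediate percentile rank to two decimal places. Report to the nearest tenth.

PR of 6.3 on Form M: 25.2 + (6.3 − 6)/(7 − 6) × (43.0 − 25.2) = 30.54
On Form N, PR 30.54 falls between score 4 (PR 18.4) and 5 (PR 32.2).
Interpolate: 4 + (30.54 − 18.4)/(32.2 − 18.4) × (5 − 4) = 4.9

4.9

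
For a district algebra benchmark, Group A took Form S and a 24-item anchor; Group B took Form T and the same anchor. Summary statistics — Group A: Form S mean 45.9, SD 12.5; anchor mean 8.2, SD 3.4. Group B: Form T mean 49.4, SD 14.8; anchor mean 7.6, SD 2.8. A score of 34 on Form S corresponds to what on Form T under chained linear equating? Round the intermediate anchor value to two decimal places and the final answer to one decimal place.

35.4

Form S → anchor (Group A): v = (3.4/12.5)(34 − 45.9) + 8.2 = 4.96
anchor → Form T (Group B): y = (14.8/2.8)(4.96 − 7.6) + 49.4 = 35.4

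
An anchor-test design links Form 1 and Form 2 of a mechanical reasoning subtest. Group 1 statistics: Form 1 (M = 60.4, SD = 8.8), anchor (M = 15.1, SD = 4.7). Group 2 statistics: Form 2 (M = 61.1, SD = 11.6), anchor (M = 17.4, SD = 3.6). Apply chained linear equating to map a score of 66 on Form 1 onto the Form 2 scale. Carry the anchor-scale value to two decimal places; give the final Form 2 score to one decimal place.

Form 1 → anchor (Group 1): v = (4.7/8.8)(66 − 60.4) + 15.1 = 18.09
anchor → Form 2 (Group 2): y = (11.6/3.6)(18.09 − 17.4) + 61.1 = 63.3

63.3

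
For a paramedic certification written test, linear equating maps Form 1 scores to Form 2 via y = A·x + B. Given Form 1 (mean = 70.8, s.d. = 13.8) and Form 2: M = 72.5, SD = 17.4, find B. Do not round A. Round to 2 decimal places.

A = SD_Y / SD_X = 17.4 / 13.8 = 1.260870
B = M_Y − A·M_X = 72.5 − 1.260870 × 70.8 = -16.77

-16.77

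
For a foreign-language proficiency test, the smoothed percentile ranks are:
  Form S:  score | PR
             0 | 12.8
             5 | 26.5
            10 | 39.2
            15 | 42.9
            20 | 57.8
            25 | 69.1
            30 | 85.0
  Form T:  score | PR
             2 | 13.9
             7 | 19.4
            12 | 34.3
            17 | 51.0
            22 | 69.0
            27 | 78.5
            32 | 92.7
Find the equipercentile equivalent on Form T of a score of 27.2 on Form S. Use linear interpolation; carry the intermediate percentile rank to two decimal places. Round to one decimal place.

25.7

PR of 27.2 on Form S: 69.1 + (27.2 − 25)/(30 − 25) × (85.0 − 69.1) = 76.10
On Form T, PR 76.10 falls between score 22 (PR 69.0) and 27 (PR 78.5).
Interpolate: 22 + (76.10 − 69.0)/(78.5 − 69.0) × (27 − 22) = 25.7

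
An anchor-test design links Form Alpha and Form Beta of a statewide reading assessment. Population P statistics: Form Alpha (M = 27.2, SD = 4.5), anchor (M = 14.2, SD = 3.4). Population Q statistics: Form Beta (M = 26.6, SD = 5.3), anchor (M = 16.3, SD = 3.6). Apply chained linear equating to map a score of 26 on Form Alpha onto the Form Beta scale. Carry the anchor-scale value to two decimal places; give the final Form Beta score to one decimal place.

Form Alpha → anchor (Population P): v = (3.4/4.5)(26 − 27.2) + 14.2 = 13.29
anchor → Form Beta (Population Q): y = (5.3/3.6)(13.29 − 16.3) + 26.6 = 22.2

22.2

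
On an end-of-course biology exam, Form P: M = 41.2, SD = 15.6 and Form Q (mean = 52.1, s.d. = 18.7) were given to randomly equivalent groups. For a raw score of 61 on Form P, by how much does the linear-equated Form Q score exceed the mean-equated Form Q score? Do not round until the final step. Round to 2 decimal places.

Mean-equated: 61 + (52.1 − 41.2) = 71.90
Linear-equated: (18.7/15.6)(61 − 41.2) + 52.1 = 75.835
Difference = 75.835 − 71.90 = 3.93

3.93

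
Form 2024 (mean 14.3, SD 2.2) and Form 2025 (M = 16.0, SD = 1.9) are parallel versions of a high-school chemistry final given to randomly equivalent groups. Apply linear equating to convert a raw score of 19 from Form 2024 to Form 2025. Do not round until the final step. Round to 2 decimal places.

20.06

Linear equating: y = (SD_Y/SD_X)(x − M_X) + M_Y
y = (1.9/2.2)(19 − 14.3) + 16.0
y = 0.863636 × 4.7 + 16.0 = 4.0591 + 16.0 = 20.06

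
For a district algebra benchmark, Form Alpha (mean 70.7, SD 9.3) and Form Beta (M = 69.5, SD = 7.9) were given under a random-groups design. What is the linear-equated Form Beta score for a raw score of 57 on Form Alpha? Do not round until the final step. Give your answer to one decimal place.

57.9

Linear equating: y = (SD_Y/SD_X)(x − M_X) + M_Y
y = (7.9/9.3)(57 − 70.7) + 69.5
y = 0.849462 × -13.7 + 69.5 = -11.6376 + 69.5 = 57.9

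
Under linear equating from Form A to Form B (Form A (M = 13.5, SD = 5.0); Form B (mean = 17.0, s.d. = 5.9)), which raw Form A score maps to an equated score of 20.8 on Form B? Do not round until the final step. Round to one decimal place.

16.7

Invert y = (SD_Y/SD_X)(x − M_X) + M_Y:
x = (SD_X/SD_Y)(y − M_Y) + M_X = (5.0/5.9)(20.8 − 17.0) + 13.5
x = 0.847458 × 3.800 + 13.5 = 16.7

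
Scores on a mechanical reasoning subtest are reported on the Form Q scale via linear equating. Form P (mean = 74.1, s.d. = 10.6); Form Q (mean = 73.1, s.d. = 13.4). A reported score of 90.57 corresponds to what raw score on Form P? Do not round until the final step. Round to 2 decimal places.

87.92

Invert y = (SD_Y/SD_X)(x − M_X) + M_Y:
x = (SD_X/SD_Y)(y − M_Y) + M_X = (10.6/13.4)(90.57 − 73.1) + 74.1
x = 0.791045 × 17.470 + 74.1 = 87.92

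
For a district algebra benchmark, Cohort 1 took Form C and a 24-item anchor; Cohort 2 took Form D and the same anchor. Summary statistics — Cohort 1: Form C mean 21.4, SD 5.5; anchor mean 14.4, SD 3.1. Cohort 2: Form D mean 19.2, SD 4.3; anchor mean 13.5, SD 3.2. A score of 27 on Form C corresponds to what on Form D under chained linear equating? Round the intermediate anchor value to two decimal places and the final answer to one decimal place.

24.7

Form C → anchor (Cohort 1): v = (3.1/5.5)(27 − 21.4) + 14.4 = 17.56
anchor → Form D (Cohort 2): y = (4.3/3.2)(17.56 − 13.5) + 19.2 = 24.7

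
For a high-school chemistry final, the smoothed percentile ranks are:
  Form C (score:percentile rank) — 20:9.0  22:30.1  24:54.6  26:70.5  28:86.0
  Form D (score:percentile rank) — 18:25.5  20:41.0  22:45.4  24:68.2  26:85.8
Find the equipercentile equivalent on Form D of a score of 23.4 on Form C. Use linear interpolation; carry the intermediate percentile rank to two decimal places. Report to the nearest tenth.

22.2

PR of 23.4 on Form C: 30.1 + (23.4 − 22)/(24 − 22) × (54.6 − 30.1) = 47.25
On Form D, PR 47.25 falls between score 22 (PR 45.4) and 24 (PR 68.2).
Interpolate: 22 + (47.25 − 45.4)/(68.2 − 45.4) × (24 − 22) = 22.2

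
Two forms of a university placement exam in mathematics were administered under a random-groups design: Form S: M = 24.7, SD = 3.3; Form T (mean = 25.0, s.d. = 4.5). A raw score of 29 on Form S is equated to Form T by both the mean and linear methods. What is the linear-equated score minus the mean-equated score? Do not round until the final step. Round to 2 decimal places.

1.56

Mean-equated: 29 + (25.0 − 24.7) = 29.30
Linear-equated: (4.5/3.3)(29 − 24.7) + 25.0 = 30.864
Difference = 30.864 − 29.30 = 1.56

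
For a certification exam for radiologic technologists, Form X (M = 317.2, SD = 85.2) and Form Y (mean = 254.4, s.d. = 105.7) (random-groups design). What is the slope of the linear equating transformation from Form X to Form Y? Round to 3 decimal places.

1.241

A = SD_Y / SD_X = 105.7 / 85.2 = 1.241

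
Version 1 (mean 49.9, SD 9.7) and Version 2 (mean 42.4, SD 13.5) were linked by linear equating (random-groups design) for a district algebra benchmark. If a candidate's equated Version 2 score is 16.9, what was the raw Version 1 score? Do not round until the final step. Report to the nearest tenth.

31.6

Invert y = (SD_Y/SD_X)(x − M_X) + M_Y:
x = (SD_X/SD_Y)(y − M_Y) + M_X = (9.7/13.5)(16.9 − 42.4) + 49.9
x = 0.718519 × -25.500 + 49.9 = 31.6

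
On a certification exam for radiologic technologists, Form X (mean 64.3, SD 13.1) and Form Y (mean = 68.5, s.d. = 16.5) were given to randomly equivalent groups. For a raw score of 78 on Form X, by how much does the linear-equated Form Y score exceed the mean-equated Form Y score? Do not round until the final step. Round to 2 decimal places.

Mean-equated: 78 + (68.5 − 64.3) = 82.20
Linear-equated: (16.5/13.1)(78 − 64.3) + 68.5 = 85.756
Difference = 85.756 − 82.20 = 3.56

3.56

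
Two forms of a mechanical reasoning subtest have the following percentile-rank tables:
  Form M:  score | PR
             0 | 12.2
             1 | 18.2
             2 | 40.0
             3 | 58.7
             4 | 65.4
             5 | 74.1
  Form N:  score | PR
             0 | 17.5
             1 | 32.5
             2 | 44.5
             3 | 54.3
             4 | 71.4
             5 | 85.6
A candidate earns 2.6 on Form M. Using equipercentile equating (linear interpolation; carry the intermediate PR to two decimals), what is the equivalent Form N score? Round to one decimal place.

PR of 2.6 on Form M: 40.0 + (2.6 − 2)/(3 − 2) × (58.7 − 40.0) = 51.22
On Form N, PR 51.22 falls between score 2 (PR 44.5) and 3 (PR 54.3).
Interpolate: 2 + (51.22 − 44.5)/(54.3 − 44.5) × (3 − 2) = 2.7

2.7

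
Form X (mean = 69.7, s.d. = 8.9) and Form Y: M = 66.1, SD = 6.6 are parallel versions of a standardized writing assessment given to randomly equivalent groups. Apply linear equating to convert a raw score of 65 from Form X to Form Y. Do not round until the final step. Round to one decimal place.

Linear equating: y = (SD_Y/SD_X)(x − M_X) + M_Y
y = (6.6/8.9)(65 − 69.7) + 66.1
y = 0.741573 × -4.7 + 66.1 = -3.4854 + 66.1 = 62.6

62.6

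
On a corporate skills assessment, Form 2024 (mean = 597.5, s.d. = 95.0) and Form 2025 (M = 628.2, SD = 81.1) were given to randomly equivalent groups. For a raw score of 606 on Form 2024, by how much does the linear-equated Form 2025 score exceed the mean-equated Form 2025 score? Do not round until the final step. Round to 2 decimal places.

-1.24

Mean-equated: 606 + (628.2 − 597.5) = 636.70
Linear-equated: (81.1/95.0)(606 − 597.5) + 628.2 = 635.456
Difference = 635.456 − 636.70 = -1.24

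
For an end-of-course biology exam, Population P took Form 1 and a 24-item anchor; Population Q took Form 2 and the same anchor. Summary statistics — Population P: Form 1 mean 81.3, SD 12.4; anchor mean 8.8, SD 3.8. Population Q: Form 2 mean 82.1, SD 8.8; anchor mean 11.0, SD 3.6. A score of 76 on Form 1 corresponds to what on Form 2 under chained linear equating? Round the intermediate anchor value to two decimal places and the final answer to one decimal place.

72.8

Form 1 → anchor (Population P): v = (3.8/12.4)(76 − 81.3) + 8.8 = 7.18
anchor → Form 2 (Population Q): y = (8.8/3.6)(7.18 − 11.0) + 82.1 = 72.8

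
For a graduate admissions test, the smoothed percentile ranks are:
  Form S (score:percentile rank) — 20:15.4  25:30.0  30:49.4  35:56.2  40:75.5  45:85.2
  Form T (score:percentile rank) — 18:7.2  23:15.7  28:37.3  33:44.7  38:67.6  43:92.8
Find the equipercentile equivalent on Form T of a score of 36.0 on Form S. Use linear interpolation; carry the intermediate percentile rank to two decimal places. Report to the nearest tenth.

PR of 36.0 on Form S: 56.2 + (36.0 − 35)/(40 − 35) × (75.5 − 56.2) = 60.06
On Form T, PR 60.06 falls between score 33 (PR 44.7) and 38 (PR 67.6).
Interpolate: 33 + (60.06 − 44.7)/(67.6 − 44.7) × (38 − 33) = 36.4

36.4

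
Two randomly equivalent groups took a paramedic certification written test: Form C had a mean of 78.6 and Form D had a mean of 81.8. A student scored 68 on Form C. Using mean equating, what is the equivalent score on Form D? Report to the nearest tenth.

Mean equating: y = x + (M_Y − M_X) = 68 + (81.8 − 78.6) = 71.2

71.2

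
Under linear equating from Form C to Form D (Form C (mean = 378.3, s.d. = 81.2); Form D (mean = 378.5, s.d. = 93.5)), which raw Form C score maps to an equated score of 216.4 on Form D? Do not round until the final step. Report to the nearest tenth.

237.5

Invert y = (SD_Y/SD_X)(x − M_X) + M_Y:
x = (SD_X/SD_Y)(y − M_Y) + M_X = (81.2/93.5)(216.4 − 378.5) + 378.3
x = 0.868449 × -162.100 + 378.3 = 237.5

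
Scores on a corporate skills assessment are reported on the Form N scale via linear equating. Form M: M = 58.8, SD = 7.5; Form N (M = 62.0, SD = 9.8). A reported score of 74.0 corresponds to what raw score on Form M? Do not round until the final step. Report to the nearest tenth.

68.0

Invert y = (SD_Y/SD_X)(x − M_X) + M_Y:
x = (SD_X/SD_Y)(y − M_Y) + M_X = (7.5/9.8)(74.0 − 62.0) + 58.8
x = 0.765306 × 12.000 + 58.8 = 68.0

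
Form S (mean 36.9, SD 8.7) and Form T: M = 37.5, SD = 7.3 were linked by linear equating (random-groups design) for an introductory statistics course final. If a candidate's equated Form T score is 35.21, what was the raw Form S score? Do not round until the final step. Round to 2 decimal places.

34.17

Invert y = (SD_Y/SD_X)(x − M_X) + M_Y:
x = (SD_X/SD_Y)(y − M_Y) + M_X = (8.7/7.3)(35.21 − 37.5) + 36.9
x = 1.191781 × -2.290 + 36.9 = 34.17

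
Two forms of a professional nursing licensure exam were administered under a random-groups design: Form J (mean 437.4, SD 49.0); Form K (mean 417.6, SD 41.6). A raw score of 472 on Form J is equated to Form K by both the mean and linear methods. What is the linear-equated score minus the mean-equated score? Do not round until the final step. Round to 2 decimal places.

-5.23

Mean-equated: 472 + (417.6 − 437.4) = 452.20
Linear-equated: (41.6/49.0)(472 − 437.4) + 417.6 = 446.975
Difference = 446.975 − 452.20 = -5.23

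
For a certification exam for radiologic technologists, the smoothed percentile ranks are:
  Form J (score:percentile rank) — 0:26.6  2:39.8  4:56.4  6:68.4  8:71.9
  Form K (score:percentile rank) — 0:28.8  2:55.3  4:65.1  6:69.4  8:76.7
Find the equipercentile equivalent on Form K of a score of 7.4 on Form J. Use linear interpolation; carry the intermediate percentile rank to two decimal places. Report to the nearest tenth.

6.4

PR of 7.4 on Form J: 68.4 + (7.4 − 6)/(8 − 6) × (71.9 − 68.4) = 70.85
On Form K, PR 70.85 falls between score 6 (PR 69.4) and 8 (PR 76.7).
Interpolate: 6 + (70.85 − 69.4)/(76.7 − 69.4) × (8 − 6) = 6.4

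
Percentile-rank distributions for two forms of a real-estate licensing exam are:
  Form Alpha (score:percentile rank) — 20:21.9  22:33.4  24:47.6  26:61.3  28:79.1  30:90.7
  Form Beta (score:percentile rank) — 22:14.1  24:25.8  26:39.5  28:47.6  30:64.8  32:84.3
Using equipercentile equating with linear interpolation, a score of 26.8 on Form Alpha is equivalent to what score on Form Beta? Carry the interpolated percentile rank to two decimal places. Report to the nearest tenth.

30.4

PR of 26.8 on Form Alpha: 61.3 + (26.8 − 26)/(28 − 26) × (79.1 − 61.3) = 68.42
On Form Beta, PR 68.42 falls between score 30 (PR 64.8) and 32 (PR 84.3).
Interpolate: 30 + (68.42 − 64.8)/(84.3 − 64.8) × (32 − 30) = 30.4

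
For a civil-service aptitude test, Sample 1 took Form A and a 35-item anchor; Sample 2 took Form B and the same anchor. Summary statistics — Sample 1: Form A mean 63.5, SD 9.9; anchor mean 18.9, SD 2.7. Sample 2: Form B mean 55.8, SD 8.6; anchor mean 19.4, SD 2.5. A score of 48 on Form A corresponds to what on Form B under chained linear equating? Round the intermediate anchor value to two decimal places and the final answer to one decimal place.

Form A → anchor (Sample 1): v = (2.7/9.9)(48 − 63.5) + 18.9 = 14.67
anchor → Form B (Sample 2): y = (8.6/2.5)(14.67 − 19.4) + 55.8 = 39.5

39.5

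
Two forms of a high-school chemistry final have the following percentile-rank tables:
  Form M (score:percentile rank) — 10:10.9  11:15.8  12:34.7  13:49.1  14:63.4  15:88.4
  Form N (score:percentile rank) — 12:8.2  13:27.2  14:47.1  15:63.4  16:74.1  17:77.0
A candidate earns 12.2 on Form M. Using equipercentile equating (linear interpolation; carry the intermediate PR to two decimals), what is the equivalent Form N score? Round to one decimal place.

PR of 12.2 on Form M: 34.7 + (12.2 − 12)/(13 − 12) × (49.1 − 34.7) = 37.58
On Form N, PR 37.58 falls between score 13 (PR 27.2) and 14 (PR 47.1).
Interpolate: 13 + (37.58 − 27.2)/(47.1 − 27.2) × (14 − 13) = 13.5

13.5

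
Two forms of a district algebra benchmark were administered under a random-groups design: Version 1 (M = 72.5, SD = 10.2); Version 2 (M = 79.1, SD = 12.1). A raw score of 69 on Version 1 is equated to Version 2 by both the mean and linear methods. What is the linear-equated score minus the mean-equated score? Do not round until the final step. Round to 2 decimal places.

Mean-equated: 69 + (79.1 − 72.5) = 75.60
Linear-equated: (12.1/10.2)(69 − 72.5) + 79.1 = 74.948
Difference = 74.948 − 75.60 = -0.65

-0.65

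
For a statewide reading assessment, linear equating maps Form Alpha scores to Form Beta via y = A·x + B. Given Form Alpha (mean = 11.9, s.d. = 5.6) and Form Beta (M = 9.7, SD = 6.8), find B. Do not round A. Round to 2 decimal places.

-4.75

A = SD_Y / SD_X = 6.8 / 5.6 = 1.214286
B = M_Y − A·M_X = 9.7 − 1.214286 × 11.9 = -4.75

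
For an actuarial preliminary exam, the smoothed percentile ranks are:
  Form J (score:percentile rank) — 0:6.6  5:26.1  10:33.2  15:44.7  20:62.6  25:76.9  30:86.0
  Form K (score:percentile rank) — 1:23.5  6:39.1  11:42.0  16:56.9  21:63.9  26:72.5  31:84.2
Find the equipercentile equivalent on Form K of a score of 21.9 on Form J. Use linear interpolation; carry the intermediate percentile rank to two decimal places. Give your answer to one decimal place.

23.4

PR of 21.9 on Form J: 62.6 + (21.9 − 20)/(25 − 20) × (76.9 − 62.6) = 68.03
On Form K, PR 68.03 falls between score 21 (PR 63.9) and 26 (PR 72.5).
Interpolate: 21 + (68.03 − 63.9)/(72.5 − 63.9) × (26 − 21) = 23.4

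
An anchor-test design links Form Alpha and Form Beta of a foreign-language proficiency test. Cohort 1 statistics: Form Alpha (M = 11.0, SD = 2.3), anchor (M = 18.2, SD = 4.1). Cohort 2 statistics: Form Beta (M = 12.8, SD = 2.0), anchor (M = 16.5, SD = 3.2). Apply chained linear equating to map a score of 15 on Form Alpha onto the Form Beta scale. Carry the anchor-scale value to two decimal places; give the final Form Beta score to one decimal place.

Form Alpha → anchor (Cohort 1): v = (4.1/2.3)(15 − 11.0) + 18.2 = 25.33
anchor → Form Beta (Cohort 2): y = (2.0/3.2)(25.33 − 16.5) + 12.8 = 18.3

18.3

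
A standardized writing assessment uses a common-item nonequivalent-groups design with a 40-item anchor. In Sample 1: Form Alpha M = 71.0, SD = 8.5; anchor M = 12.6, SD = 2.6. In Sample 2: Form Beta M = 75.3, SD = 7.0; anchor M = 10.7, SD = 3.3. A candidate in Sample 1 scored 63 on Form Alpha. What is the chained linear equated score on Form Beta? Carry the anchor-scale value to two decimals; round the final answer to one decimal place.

Form Alpha → anchor (Sample 1): v = (2.6/8.5)(63 − 71.0) + 12.6 = 10.15
anchor → Form Beta (Sample 2): y = (7.0/3.3)(10.15 − 10.7) + 75.3 = 74.1

74.1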